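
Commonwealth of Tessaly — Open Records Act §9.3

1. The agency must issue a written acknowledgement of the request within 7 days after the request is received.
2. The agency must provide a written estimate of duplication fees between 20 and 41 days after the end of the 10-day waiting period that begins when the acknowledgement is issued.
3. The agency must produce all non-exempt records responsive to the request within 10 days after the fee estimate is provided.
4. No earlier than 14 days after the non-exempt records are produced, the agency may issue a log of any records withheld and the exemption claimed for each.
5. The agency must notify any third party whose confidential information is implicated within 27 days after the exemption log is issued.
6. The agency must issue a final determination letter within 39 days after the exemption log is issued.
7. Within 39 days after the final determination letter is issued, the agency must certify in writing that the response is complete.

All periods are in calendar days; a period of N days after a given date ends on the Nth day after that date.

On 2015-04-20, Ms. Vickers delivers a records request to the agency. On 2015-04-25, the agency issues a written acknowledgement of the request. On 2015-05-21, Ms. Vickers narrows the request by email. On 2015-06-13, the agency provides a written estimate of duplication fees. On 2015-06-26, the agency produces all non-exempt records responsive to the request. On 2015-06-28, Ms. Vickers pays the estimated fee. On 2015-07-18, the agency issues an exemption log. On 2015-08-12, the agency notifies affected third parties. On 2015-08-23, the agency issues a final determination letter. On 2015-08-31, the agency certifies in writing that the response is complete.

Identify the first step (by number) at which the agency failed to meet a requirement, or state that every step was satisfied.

Step 3

Step 1 — counting 7 days from 2015-04-20 (when the request is received) gives a deadline of 2015-04-27; 2015-04-25 is within that limit.
Step 2 — 20 and 41 days from 2015-05-05 (end of the 10-day waiting period, which began when the acknowledgement is issued on 2015-04-25) are 2015-05-25 and 2015-06-15 respectively; done 2015-06-13 — within the window.
Step 3 — counting 10 days from 2015-06-13 (when the fee estimate is provided) gives a deadline of 2015-06-23; not done until 2015-06-26, 3 days after the deadline.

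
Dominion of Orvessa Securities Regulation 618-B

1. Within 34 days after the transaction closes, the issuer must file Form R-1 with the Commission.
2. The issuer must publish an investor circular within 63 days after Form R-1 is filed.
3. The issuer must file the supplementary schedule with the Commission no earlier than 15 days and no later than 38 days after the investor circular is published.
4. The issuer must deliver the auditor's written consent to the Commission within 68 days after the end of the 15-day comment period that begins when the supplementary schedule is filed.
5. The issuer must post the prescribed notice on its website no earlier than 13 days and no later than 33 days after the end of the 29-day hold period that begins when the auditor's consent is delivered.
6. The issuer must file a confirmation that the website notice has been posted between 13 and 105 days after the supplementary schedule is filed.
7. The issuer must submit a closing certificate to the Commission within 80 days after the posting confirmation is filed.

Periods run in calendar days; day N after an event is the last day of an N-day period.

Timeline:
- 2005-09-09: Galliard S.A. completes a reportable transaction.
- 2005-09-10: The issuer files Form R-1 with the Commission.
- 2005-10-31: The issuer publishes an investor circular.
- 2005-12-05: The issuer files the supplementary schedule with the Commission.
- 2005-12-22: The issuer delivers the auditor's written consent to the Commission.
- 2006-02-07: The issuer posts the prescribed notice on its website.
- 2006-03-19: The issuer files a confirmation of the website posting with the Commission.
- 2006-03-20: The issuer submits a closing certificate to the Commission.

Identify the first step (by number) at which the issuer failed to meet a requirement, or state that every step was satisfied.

Step 1 — counting 34 days from 2005-09-09 (when the transaction closes) gives a deadline of 2005-10-13; completed 2005-09-10, before the deadline.
Step 2 — counting 63 days from 2005-09-10 (when Form R-1 is filed) gives a deadline of 2005-11-12; 2005-10-31 is within that limit.
Step 3 — 15 and 38 days from 2005-10-31 (when the investor circular is published) are 2005-11-15 and 2005-12-08 respectively; 2005-12-05 falls inside that range.
Step 4 — counting 68 days from 2005-12-20 (end of the 15-day comment period, which began when the supplementary schedule is filed on 2005-12-05) gives a deadline of 2006-02-26; completed 2005-12-22, before the deadline.
Step 5 — 13 and 33 days from 2006-01-20 (end of the 29-day hold period, which began when the auditor's consent is delivered on 2005-12-22) are 2006-02-02 and 2006-02-22 respectively; 2006-02-07 falls inside that range.
Step 6 — 13 and 105 days from 2005-12-05 (when the supplementary schedule is filed) are 2005-12-18 and 2006-03-20 respectively; done 2006-03-19 — within the window.
Step 7 — counting 80 days from 2006-03-19 (when the posting confirmation is filed) gives a deadline of 2006-06-07; completed 2006-03-20, before the deadline.

None — every step was satisfied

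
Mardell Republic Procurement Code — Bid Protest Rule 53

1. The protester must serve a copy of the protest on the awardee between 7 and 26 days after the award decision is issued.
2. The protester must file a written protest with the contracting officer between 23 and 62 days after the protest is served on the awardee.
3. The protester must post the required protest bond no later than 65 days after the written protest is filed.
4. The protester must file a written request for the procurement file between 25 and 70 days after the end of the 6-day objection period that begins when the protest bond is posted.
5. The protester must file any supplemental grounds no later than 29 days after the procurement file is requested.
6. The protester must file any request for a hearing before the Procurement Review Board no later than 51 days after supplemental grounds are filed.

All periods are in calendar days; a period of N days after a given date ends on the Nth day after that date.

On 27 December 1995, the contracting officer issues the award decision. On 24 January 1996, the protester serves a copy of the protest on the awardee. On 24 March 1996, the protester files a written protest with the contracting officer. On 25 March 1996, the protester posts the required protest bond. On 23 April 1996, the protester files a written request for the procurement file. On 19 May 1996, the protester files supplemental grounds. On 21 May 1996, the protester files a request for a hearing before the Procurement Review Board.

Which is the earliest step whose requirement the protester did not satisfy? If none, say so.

Step 1

(1) the permitted window runs from 27 December 1995 + 7 = 3 January 1996 to 27 December 1995 + 26 = 22 January 1996; done 24 January 1996 — 2 days after the window closed.
Later steps need not be reached.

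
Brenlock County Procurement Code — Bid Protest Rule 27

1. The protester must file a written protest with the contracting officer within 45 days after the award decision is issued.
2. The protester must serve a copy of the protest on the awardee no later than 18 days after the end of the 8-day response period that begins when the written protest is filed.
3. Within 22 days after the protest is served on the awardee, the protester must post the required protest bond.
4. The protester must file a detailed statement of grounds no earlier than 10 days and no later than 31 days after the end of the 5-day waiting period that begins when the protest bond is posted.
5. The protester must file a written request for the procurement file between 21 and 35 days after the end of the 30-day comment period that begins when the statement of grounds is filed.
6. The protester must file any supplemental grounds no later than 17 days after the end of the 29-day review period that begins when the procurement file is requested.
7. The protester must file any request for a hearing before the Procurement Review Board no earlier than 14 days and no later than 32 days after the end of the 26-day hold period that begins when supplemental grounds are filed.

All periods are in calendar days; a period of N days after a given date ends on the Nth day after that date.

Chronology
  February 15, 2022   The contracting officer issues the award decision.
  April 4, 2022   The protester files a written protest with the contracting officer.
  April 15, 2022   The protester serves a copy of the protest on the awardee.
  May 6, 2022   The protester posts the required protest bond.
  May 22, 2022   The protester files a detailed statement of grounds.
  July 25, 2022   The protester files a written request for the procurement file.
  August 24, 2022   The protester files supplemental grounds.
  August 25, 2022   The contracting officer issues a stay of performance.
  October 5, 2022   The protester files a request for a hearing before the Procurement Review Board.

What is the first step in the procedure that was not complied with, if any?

Step 1

(1) due by February 15, 2022 + 45 days = April 1, 2022; not done until April 4, 2022, 3 days after the deadline.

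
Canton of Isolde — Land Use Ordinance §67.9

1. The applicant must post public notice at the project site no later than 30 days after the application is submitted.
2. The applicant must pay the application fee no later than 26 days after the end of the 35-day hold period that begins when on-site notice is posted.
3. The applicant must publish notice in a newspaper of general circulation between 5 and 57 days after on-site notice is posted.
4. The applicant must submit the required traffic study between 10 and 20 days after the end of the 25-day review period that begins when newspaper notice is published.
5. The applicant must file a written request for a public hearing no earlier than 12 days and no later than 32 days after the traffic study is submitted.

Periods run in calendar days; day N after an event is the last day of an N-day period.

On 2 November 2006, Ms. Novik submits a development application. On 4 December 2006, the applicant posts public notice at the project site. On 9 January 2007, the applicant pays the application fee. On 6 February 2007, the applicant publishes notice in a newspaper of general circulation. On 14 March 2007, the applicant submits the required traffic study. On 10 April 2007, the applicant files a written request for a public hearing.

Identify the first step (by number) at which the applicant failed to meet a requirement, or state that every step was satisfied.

(1) due by 2 November 2006 + 30 days = 2 December 2006; done 4 December 2006 — 2 days late.
Later steps need not be reached.

Step 1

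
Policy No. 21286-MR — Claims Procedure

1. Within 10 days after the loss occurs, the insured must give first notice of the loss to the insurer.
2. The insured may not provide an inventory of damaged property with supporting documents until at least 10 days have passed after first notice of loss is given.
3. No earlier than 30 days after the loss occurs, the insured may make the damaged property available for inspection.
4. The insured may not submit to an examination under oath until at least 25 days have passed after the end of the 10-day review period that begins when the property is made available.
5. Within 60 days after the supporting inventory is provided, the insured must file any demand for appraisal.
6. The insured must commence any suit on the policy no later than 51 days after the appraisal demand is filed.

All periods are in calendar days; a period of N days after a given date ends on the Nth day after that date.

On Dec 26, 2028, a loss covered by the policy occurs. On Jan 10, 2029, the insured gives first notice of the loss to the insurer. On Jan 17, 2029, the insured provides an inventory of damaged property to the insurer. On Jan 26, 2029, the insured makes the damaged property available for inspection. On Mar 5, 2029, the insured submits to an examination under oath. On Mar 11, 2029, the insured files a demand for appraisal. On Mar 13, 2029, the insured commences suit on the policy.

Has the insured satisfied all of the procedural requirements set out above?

No

Step 1: 10 days after Dec 26, 2028 (when the loss occurs) is Jan 5, 2029; Jan 10, 2029 misses that deadline by 5 days.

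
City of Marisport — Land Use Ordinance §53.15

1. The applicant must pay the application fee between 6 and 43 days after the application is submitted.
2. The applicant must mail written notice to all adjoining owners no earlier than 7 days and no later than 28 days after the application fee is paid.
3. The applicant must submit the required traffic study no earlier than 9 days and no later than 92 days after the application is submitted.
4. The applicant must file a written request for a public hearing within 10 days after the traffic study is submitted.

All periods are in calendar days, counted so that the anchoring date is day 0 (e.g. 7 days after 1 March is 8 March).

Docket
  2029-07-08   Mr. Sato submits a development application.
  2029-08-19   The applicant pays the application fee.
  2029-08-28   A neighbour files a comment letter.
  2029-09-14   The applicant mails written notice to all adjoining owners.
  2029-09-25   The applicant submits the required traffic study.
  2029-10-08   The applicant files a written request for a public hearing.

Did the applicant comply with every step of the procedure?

No

Step 1: the window is 6–43 days after 2029-07-08 (when the application is submitted), so 2029-07-14 through 2029-08-20; 2029-08-19 falls inside that range.
Step 2: the window is 7–28 days after 2029-08-19 (when the application fee is paid), so 2029-08-26 through 2029-09-16; done 2029-09-14 — within the window.
Step 3: the window is 9–92 days after 2029-07-08 (when the application is submitted), so 2029-07-17 through 2029-10-08; 2029-09-25 falls inside that range.
Step 4: 10 days after 2029-09-25 (when the traffic study is submitted) is 2029-10-05; done 2029-10-08 — 3 days late.
The procedure was therefore not followed at step 4.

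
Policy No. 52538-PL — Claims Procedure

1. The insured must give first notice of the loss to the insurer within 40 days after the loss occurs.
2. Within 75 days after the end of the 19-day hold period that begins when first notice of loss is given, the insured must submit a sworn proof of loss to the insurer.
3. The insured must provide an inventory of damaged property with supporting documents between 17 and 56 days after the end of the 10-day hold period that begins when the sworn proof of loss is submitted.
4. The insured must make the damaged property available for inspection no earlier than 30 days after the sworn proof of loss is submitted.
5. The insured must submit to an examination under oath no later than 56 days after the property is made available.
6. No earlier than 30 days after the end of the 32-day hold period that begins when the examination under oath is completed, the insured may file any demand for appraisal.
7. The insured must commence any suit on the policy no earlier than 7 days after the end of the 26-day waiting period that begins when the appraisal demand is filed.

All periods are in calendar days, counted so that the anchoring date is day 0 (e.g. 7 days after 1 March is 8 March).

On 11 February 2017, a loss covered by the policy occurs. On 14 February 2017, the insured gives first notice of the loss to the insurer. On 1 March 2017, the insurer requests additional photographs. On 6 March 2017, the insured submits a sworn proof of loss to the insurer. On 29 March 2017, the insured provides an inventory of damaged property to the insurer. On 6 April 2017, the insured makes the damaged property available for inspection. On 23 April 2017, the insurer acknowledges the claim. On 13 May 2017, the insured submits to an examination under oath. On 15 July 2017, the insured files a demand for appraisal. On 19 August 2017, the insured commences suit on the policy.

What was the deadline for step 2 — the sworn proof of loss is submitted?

First notice of loss is given on 14 February 2017; the 19-day hold period therefore ends 5 March 2017, and step 2 runs from that date. 75 days after 5 March 2017 is 19 May 2017.

19 May 2017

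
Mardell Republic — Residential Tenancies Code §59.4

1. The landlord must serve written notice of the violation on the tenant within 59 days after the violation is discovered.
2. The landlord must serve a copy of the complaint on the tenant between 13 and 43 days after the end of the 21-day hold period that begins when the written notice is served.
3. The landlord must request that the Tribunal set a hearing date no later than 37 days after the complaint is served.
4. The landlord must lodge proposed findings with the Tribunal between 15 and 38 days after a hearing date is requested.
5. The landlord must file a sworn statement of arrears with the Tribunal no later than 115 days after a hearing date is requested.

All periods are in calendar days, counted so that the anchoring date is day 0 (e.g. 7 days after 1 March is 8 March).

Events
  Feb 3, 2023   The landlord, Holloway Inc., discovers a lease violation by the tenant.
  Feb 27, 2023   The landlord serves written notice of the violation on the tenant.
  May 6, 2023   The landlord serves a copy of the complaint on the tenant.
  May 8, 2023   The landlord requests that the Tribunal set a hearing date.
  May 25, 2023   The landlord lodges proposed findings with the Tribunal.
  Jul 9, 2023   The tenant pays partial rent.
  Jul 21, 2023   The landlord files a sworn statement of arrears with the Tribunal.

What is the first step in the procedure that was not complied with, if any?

Step 2

Step 1 — counting 59 days from Feb 3, 2023 (when the violation is discovered) gives a deadline of Apr 3, 2023; Feb 27, 2023 is within that limit.
Step 2 — 13 and 43 days from Mar 20, 2023 (end of the 21-day hold period, which began when the written notice is served on Feb 27, 2023) are Apr 2, 2023 and May 2, 2023 respectively; May 6, 2023 is 4 days past the end of the window.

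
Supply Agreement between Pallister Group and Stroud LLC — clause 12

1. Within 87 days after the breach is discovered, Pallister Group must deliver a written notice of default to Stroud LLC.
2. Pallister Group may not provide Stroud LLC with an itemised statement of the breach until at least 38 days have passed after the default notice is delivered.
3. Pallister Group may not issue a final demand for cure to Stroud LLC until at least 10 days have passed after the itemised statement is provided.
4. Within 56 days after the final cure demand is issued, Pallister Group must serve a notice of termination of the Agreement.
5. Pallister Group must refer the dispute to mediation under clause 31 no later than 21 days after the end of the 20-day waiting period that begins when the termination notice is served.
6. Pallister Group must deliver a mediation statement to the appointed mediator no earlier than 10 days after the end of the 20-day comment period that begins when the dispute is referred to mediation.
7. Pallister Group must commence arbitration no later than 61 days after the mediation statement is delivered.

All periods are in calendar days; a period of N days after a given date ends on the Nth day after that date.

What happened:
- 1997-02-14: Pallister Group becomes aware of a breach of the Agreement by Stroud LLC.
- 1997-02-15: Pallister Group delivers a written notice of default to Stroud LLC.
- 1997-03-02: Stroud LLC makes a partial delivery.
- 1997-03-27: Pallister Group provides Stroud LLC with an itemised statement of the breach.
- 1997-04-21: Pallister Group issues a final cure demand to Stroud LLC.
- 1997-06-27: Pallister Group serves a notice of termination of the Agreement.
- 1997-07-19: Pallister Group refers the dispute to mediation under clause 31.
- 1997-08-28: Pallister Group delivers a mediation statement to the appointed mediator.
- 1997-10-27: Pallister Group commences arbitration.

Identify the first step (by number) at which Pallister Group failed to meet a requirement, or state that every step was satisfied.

Step 4

(1) due by 1997-02-14 + 87 days = 1997-05-12; done 1997-02-15 — timely.
(2) permitted from 1997-02-15 + 38 days = 1997-03-25 onward; done 1997-03-27, after the minimum wait.
(3) permitted from 1997-03-27 + 10 days = 1997-04-06 onward; done 1997-04-21 — permitted.
(4) due by 1997-04-21 + 56 days = 1997-06-16; done 1997-06-27 — 11 days late.
No need to go further; step 4 was not satisfied.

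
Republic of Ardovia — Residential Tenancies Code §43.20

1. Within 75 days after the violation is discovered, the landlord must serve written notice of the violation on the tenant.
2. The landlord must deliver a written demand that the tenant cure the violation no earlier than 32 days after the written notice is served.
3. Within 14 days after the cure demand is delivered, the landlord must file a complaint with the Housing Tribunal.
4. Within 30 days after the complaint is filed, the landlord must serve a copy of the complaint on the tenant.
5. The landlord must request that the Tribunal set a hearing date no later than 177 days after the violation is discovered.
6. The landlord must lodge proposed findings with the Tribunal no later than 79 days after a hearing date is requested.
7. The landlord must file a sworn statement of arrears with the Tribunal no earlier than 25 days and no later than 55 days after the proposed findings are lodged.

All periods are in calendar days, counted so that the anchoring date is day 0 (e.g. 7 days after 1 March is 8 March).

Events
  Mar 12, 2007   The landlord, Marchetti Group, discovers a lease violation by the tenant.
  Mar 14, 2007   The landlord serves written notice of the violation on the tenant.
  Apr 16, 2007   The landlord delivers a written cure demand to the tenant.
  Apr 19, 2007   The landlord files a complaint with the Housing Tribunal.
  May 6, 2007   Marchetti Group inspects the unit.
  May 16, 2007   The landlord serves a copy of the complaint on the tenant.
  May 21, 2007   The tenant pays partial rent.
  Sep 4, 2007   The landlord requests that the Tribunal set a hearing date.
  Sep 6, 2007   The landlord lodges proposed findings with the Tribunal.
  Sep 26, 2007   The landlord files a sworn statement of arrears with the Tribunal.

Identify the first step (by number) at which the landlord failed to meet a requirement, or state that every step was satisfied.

Step 1: 75 days after Mar 12, 2007 (when the violation is discovered) is May 26, 2007; completed Mar 14, 2007, before the deadline.
Step 2: the earliest permitted date is 32 days after Mar 14, 2007 (when the written notice is served), i.e. Apr 15, 2007; done Apr 16, 2007 — permitted.
Step 3: 14 days after Apr 16, 2007 (when the cure demand is delivered) is Apr 30, 2007; done Apr 19, 2007 — timely.
Step 4: 30 days after Apr 19, 2007 (when the complaint is filed) is May 19, 2007; completed May 16, 2007, before the deadline.
Step 5: 177 days after Mar 12, 2007 (when the violation is discovered) is Sep 5, 2007; Sep 4, 2007 is within that limit.
Step 6: 79 days after Sep 4, 2007 (when a hearing date is requested) is Nov 22, 2007; done Sep 6, 2007 — timely.
Step 7: the window is 25–55 days after Sep 6, 2007 (when the proposed findings are lodged), so Oct 1, 2007 through Oct 31, 2007; Sep 26, 2007 is 5 days too early.

Step 7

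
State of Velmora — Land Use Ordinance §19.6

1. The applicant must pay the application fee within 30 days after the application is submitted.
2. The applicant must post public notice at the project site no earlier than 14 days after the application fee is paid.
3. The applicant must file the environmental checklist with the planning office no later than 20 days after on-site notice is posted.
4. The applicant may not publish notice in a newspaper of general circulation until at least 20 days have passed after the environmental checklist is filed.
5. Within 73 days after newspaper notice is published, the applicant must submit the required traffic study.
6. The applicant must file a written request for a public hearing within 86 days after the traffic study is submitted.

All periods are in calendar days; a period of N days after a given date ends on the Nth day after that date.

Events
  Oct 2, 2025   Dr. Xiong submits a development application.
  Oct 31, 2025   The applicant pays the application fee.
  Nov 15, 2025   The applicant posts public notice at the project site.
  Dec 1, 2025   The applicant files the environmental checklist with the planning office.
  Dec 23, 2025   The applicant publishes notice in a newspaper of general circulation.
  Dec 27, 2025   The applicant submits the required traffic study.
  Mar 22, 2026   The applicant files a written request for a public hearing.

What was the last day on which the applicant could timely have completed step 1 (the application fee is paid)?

Nov 1, 2025

Step 1 runs from Oct 2, 2025, when the application is submitted. 30 days after Oct 2, 2025 is Nov 1, 2025.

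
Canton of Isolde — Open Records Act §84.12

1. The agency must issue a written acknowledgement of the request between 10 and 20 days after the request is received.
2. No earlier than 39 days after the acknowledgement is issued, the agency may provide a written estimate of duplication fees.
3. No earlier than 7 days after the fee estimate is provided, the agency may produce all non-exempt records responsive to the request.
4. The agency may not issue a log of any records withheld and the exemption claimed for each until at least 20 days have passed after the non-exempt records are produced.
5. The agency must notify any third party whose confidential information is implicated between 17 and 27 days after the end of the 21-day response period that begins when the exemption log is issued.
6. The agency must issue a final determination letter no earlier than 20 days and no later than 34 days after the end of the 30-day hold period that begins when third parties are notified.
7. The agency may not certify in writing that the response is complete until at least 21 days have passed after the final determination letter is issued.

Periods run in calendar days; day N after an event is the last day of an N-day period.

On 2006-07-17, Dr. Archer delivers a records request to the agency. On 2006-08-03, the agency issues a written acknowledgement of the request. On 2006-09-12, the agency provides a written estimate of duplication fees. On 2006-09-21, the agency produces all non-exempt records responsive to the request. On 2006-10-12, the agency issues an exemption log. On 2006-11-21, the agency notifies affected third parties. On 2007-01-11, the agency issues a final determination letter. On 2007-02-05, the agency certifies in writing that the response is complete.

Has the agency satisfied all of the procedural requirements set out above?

Yes

Step 1: the window is 10–20 days after 2006-07-17 (when the request is received), so 2006-07-27 through 2006-08-06; done 2006-08-03 — within the window.
Step 2: the earliest permitted date is 39 days after 2006-08-03 (when the acknowledgement is issued), i.e. 2006-09-11; done 2006-09-12, after the minimum wait.
Step 3: the earliest permitted date is 7 days after 2006-09-12 (when the fee estimate is provided), i.e. 2006-09-19; done 2006-09-21, after the minimum wait.
Step 4: the earliest permitted date is 20 days after 2006-09-21 (when the non-exempt records are produced), i.e. 2006-10-11; done 2006-10-12 — permitted.
Step 5: the window is 17–27 days after 2006-11-02 (end of the 21-day response period, which began when the exemption log is issued on 2006-10-12), so 2006-11-19 through 2006-11-29; done 2006-11-21, which is between those dates.
Step 6: the window is 20–34 days after 2006-12-21 (end of the 30-day hold period, which began when third parties are notified on 2006-11-21), so 2007-01-10 through 2007-01-24; 2007-01-11 falls inside that range.
Step 7: the earliest permitted date is 21 days after 2007-01-11 (when the final determination letter is issued), i.e. 2007-02-01; done 2007-02-05 — permitted.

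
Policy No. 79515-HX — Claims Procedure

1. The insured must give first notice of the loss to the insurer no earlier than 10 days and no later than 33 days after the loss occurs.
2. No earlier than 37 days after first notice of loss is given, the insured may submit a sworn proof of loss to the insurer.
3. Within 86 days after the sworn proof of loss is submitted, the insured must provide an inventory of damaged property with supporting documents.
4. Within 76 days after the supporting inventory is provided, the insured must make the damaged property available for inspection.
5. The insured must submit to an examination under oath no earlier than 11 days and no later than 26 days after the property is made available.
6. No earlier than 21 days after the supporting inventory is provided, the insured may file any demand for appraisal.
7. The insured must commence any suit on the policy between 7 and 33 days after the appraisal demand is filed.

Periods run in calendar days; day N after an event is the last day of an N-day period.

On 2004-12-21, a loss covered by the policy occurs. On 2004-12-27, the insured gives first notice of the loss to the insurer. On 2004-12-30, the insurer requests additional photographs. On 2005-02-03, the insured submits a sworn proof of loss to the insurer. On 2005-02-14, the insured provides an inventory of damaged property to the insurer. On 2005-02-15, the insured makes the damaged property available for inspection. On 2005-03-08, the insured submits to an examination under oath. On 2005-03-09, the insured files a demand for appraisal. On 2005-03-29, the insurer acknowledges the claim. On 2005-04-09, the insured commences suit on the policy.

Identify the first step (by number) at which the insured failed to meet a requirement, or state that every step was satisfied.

Step 1

(1) the permitted window runs from 2004-12-21 + 10 = 2004-12-31 to 2004-12-21 + 33 = 2005-01-23; done 2004-12-27 — 4 days before the window opened.
The procedure was therefore not followed at step 1.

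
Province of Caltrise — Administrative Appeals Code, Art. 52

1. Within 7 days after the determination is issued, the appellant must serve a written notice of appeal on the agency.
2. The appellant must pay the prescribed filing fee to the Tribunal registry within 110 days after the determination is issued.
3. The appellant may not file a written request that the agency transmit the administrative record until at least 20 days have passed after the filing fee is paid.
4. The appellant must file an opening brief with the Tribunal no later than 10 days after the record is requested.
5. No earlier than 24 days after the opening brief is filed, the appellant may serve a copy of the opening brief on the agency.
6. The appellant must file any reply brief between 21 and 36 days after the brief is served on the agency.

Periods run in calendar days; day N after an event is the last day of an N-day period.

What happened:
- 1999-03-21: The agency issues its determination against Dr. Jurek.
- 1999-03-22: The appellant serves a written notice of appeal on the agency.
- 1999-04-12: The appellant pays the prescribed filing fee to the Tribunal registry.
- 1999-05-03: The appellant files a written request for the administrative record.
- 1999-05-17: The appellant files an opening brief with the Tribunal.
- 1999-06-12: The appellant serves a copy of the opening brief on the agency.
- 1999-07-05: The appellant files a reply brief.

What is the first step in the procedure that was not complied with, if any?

(1) due by 1999-03-21 + 7 days = 1999-03-28; done 1999-03-22 — timely.
(2) due by 1999-03-21 + 110 days = 1999-07-09; 1999-04-12 is within that limit.
(3) permitted from 1999-04-12 + 20 days = 1999-05-02 onward; done 1999-05-03 — permitted.
(4) due by 1999-05-03 + 10 days = 1999-05-13; not done until 1999-05-17, 4 days after the deadline.

Step 4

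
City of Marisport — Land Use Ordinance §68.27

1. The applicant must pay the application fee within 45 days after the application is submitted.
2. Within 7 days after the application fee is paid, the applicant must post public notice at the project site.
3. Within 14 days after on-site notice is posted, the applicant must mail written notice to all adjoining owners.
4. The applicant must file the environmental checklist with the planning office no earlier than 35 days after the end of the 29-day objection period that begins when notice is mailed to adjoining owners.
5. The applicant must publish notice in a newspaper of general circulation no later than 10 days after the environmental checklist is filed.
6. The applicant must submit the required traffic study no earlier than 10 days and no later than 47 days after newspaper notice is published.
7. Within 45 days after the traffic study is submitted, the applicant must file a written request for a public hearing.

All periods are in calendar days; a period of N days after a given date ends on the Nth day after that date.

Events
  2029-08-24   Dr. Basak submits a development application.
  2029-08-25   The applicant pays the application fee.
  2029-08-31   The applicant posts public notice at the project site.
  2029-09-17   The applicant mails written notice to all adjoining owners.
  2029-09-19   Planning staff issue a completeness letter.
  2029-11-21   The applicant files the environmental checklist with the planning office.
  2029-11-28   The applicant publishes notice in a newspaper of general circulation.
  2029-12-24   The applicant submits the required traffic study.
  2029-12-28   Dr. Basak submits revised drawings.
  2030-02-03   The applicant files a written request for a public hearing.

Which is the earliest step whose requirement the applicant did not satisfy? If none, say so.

Step 3

(1) due by 2029-08-24 + 45 days = 2029-10-08; completed 2029-08-25, before the deadline.
(2) due by 2029-08-25 + 7 days = 2029-09-01; done 2029-08-31 — timely.
(3) due by 2029-08-31 + 14 days = 2029-09-14; done 2029-09-17 — 3 days late.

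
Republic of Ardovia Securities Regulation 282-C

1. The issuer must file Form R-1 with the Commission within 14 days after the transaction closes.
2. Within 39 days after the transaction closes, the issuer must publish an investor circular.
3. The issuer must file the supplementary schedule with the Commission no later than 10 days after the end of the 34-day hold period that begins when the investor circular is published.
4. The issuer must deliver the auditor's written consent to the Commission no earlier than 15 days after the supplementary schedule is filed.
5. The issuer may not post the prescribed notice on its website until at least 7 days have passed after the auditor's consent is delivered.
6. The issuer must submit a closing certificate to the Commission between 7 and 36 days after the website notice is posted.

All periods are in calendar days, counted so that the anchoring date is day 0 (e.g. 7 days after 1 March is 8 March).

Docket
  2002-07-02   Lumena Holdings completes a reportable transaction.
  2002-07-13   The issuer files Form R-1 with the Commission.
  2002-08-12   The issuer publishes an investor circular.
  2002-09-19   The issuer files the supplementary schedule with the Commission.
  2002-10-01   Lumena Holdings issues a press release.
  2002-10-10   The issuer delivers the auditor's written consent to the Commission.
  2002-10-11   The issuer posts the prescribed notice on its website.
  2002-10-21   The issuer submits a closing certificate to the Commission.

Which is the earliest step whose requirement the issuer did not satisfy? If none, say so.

Step 2

Step 1: 14 days after 2002-07-02 (when the transaction closes) is 2002-07-16; 2002-07-13 is within that limit.
Step 2: 39 days after 2002-07-02 (when the transaction closes) is 2002-08-10; done 2002-08-12 — 2 days late.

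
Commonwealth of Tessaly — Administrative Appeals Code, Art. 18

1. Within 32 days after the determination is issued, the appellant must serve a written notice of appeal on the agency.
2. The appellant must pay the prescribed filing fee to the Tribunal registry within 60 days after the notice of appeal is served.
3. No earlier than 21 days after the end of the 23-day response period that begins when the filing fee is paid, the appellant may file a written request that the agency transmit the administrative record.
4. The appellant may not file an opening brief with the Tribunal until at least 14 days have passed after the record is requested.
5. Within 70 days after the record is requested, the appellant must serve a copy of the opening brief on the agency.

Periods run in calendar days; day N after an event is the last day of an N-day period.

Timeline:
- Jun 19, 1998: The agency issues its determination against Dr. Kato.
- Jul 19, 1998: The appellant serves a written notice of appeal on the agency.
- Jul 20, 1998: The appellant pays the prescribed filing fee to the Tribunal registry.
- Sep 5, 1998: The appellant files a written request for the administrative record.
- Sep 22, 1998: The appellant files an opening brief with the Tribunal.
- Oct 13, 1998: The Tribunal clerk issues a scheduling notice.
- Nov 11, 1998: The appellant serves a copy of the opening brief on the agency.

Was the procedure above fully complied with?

Yes

Step 1 — counting 32 days from Jun 19, 1998 (when the determination is issued) gives a deadline of Jul 21, 1998; Jul 19, 1998 is within that limit.
Step 2 — counting 60 days from Jul 19, 1998 (when the notice of appeal is served) gives a deadline of Sep 17, 1998; done Jul 20, 1998 — timely.
Step 3 — must wait 21 days from Aug 12, 1998 (end of the 23-day response period, which began when the filing fee is paid on Jul 20, 1998), so not before Sep 2, 1998; done Sep 5, 1998 — permitted.
Step 4 — must wait 14 days from Sep 5, 1998 (when the record is requested), so not before Sep 19, 1998; done Sep 22, 1998 — permitted.
Step 5 — counting 70 days from Sep 5, 1998 (when the record is requested) gives a deadline of Nov 14, 1998; Nov 11, 1998 is within that limit.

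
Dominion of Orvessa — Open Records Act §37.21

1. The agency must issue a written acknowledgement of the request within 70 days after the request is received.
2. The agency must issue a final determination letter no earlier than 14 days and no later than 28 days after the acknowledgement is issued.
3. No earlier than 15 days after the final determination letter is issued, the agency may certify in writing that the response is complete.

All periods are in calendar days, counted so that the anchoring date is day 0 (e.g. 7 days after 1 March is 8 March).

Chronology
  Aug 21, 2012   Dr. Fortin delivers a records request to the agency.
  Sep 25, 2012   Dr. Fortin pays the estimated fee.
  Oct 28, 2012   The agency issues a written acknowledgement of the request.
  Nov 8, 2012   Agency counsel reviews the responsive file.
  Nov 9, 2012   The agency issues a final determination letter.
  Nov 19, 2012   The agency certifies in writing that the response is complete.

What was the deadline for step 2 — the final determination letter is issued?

Nov 25, 2012

Step 2 runs from Oct 28, 2012, when the acknowledgement is issued. The window is 14–28 days after Oct 28, 2012; it closes on Nov 25, 2012.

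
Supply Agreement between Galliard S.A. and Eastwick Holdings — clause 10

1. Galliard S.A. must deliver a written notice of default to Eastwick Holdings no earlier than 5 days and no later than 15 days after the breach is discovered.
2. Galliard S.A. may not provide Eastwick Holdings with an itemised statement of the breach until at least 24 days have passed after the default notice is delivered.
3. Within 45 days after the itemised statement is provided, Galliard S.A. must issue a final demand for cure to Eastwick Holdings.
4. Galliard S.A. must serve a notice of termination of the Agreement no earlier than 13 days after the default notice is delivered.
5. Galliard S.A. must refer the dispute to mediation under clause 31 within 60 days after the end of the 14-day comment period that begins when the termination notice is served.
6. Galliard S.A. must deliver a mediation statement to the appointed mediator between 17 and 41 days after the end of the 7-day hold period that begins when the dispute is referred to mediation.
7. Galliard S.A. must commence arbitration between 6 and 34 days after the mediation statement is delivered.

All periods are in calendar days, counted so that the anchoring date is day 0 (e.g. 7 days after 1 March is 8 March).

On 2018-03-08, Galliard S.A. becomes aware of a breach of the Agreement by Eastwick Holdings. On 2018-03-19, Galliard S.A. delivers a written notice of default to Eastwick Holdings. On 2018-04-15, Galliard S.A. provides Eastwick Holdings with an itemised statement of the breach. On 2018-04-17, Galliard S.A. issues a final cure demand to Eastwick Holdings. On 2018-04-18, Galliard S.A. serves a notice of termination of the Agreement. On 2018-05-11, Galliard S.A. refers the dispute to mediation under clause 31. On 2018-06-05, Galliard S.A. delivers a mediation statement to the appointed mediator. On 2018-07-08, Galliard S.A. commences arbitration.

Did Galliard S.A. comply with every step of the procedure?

Yes

(1) the permitted window runs from 2018-03-08 + 5 = 2018-03-13 to 2018-03-08 + 15 = 2018-03-23; done 2018-03-19 — within the window.
(2) permitted from 2018-03-19 + 24 days = 2018-04-12 onward; 2018-04-15 is on or after that date.
(3) due by 2018-04-15 + 45 days = 2018-05-30; 2018-04-17 is within that limit.
(4) permitted from 2018-03-19 + 13 days = 2018-04-01 onward; 2018-04-18 is on or after that date.
(5) due by 2018-05-02 + 60 days = 2018-07-01; 2018-05-11 is within that limit.
(6) the permitted window runs from 2018-05-18 + 17 = 2018-06-04 to 2018-05-18 + 41 = 2018-06-28; done 2018-06-05 — within the window.
(7) the permitted window runs from 2018-06-05 + 6 = 2018-06-11 to 2018-06-05 + 34 = 2018-07-09; done 2018-07-08 — within the window.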